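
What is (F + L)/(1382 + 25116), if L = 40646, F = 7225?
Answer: 47871/26498 ≈ 1.8066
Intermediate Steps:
(F + L)/(1382 + 25116) = (7225 + 40646)/(1382 + 25116) = 47871/26498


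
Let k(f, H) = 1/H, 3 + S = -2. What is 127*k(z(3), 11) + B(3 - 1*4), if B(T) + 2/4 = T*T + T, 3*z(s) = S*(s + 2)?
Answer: 243/22 ≈ 11.045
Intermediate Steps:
S = -5 (S = -3 - 2 = -5)
z(s) = -10/3 - 5*s/3 (z(s) = (-5*(s + 2))/3 = (-5*(2 + s))/3 = (-10 - 5*s)/3 = -10/3 - 5*s/3)
B(T) = -½ + T + T² (B(T) = -½ + (T*T + T) = -½ + (T² + T) = -½ + (T + T²) = -½ + T + T²)
127*k(z(3), 11) + B(3 - 1*4) = 127/11 + (-½ + (3 - 1*4) + (3 - 1*4)²) = 127*(1/11) + (-½ + (3 - 4) + (3 - 4)²) = 127/11 + (-½ - 1 + (-1)²) = 127/11 + (-½ - 1 + 1) = 127/11 - ½ = 243/22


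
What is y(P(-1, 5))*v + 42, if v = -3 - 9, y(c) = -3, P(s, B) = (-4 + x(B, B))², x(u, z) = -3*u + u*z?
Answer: 78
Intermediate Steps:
P(s, B) = (-4 + B*(-3 + B))²
v = -12 (v = -3 - 3*3 = -3 - 9 = -12)
y(P(-1, 5))*v + 42 = -3*(-12) + 42 = 36 + 42 = 78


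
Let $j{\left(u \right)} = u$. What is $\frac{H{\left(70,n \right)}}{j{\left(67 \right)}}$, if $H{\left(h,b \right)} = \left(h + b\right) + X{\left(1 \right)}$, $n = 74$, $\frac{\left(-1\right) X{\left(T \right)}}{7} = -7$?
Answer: $\frac{193}{67} \approx 2.8806$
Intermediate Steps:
$X{\left(T \right)} = 49$ ($X{\left(T \right)} = \left(-7\right) \left(-7\right) = 49$)
$H{\left(h,b \right)} = 49 + b + h$ ($H{\left(h,b \right)} = \left(h + b\right) + 49 = \left(b + h\right) + 49 = 49 + b + h$)
$\frac{H{\left(70,n \right)}}{j{\left(67 \right)}} = \frac{49 + 74 + 70}{67} = 193 \cdot \frac{1}{67} = \frac{193}{67}$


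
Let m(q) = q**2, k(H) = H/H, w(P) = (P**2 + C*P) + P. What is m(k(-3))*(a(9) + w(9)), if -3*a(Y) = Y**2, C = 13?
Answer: 180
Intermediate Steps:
w(P) = P**2 + 14*P (w(P) = (P**2 + 13*P) + P = P**2 + 14*P)
k(H) = 1
a(Y) = -Y**2/3
m(k(-3))*(a(9) + w(9)) = 1**2*(-1/3*9**2 + 9*(14 + 9)) = 1*(-1/3*81 + 9*23) = 1*(-27 + 207) = 1*180 = 180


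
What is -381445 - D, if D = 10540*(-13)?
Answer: -244425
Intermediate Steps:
D = -137020
-381445 - D = -381445 - 1*(-137020) = -381445 + 137020 = -244425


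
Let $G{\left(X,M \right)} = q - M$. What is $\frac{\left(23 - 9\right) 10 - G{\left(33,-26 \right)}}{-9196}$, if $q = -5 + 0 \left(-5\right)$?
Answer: $- \frac{119}{9196} \approx -0.01294$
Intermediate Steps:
$q = -5$ ($q = -5 + 0 = -5$)
$G{\left(X,M \right)} = -5 - M$
$\frac{\left(23 - 9\right) 10 - G{\left(33,-26 \right)}}{-9196} = \frac{\left(23 - 9\right) 10 - \left(-5 - -26\right)}{-9196} = \left(14 \cdot 10 - \left(-5 + 26\right)\right) \left(- \frac{1}{9196}\right) = \left(140 - 21\right) \left(- \frac{1}{9196}\right) = 119 \left(- \frac{1}{9196}\right) = - \frac{119}{9196}$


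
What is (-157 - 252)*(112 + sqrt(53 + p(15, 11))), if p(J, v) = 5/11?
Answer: -45808 - 5726*sqrt(33)/11 ≈ -48798.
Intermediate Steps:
p(J, v) = 5/11 (p(J, v) = 5*(1/11) = 5/11)
(-157 - 252)*(112 + sqrt(53 + p(15, 11))) = (-157 - 252)*(112 + sqrt(53 + 5/11)) = -409*(112 + sqrt(588/11)) = -409*(112 + 14*sqrt(33)/11) = -45808 - 5726*sqrt(33)/11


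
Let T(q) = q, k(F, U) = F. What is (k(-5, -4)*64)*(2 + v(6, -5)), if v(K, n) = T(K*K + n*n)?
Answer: -20160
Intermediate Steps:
v(K, n) = K² + n² (v(K, n) = K*K + n*n = K² + n²)
(k(-5, -4)*64)*(2 + v(6, -5)) = (-5*64)*(2 + (6² + (-5)²)) = -320*(2 + (36 + 25)) = -320*(2 + 61) = -320*63 = -20160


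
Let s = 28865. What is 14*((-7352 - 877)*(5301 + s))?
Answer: -3936128196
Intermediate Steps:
14*((-7352 - 877)*(5301 + s)) = 14*((-7352 - 877)*(5301 + 28865)) = 14*(-8229*34166) = 14*(-281152014) = -3936128196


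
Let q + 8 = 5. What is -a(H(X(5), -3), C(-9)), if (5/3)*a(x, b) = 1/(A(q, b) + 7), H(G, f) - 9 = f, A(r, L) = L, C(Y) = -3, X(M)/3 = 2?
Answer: -3/20 ≈ -0.15000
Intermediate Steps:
q = -3 (q = -8 + 5 = -3)
X(M) = 6 (X(M) = 3*2 = 6)
H(G, f) = 9 + f
a(x, b) = 3/(5*(7 + b)) (a(x, b) = 3/(5*(b + 7)) = 3/(5*(7 + b)))
-a(H(X(5), -3), C(-9)) = -3/(5*(7 - 3)) = -3/(5*4) = -1*3/20 = -3/20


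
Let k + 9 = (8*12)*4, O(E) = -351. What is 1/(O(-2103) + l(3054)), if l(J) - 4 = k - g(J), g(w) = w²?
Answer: -1/9326888 ≈ -1.0722e-7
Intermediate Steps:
k = 375 (k = -9 + (8*12)*4 = -9 + 96*4 = -9 + 384 = 375)
l(J) = 379 - J² (l(J) = 4 + (375 - J²) = 379 - J²)
1/(O(-2103) + l(3054)) = 1/(-351 + (379 - 1*3054²)) = 1/(-351 + (379 - 1*9326916)) = 1/(-351 + (379 - 9326916)) = 1/(-351 - 9326537) = 1/(-9326888) = -1/9326888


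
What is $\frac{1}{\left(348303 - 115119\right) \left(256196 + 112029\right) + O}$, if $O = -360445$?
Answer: $\frac{1}{85863817955} \approx 1.1646 \cdot 10^{-11}$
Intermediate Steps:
$\frac{1}{\left(348303 - 115119\right) \left(256196 + 112029\right) + O} = \frac{1}{\left(348303 - 115119\right) \left(256196 + 112029\right) - 360445} = \frac{1}{233184 \cdot 368225 - 360445} = \frac{1}{85864178400 - 360445} = \frac{1}{85863817955}$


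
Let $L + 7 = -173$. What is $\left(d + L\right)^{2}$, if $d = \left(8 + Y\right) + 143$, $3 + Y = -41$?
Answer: $5329$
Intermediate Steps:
$L = -180$ ($L = -7 - 173 = -180$)
$Y = -44$ ($Y = -3 - 41 = -44$)
$d = 107$ ($d = \left(8 - 44\right) + 143 = -36 + 143 = 107$)
$\left(d + L\right)^{2} = \left(107 - 180\right)^{2} = \left(-73\right)^{2} = 5329$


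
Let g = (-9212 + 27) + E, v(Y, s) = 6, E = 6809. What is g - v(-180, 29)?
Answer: -2382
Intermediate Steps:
g = -2376 (g = (-9212 + 27) + 6809 = -9185 + 6809 = -2376)
g - v(-180, 29) = -2376 - 1*6 = -2376 - 6 = -2382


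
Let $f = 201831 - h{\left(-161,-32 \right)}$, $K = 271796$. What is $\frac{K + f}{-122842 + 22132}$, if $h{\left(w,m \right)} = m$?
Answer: $- \frac{473659}{100710} \approx -4.7032$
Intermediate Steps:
$f = 201863$ ($f = 201831 - -32 = 201831 + 32 = 201863$)
$\frac{K + f}{-122842 + 22132} = \frac{271796 + 201863}{-122842 + 22132} = \frac{473659}{-100710} = 473659 \left(- \frac{1}{100710}\right) = - \frac{473659}{100710}$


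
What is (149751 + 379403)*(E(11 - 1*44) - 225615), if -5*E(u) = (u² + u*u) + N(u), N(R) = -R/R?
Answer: -598077366808/5 ≈ -1.1962e+11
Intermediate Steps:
N(R) = -1 (N(R) = -1*1 = -1)
E(u) = ⅕ - 2*u²/5 (E(u) = -((u² + u*u) - 1)/5 = -((u² + u²) - 1)/5 = -(2*u² - 1)/5 = -(-1 + 2*u²)/5 = ⅕ - 2*u²/5)
(149751 + 379403)*(E(11 - 1*44) - 225615) = (149751 + 379403)*((⅕ - 2*(11 - 1*44)²/5) - 225615) = 529154*((⅕ - 2*(11 - 44)²/5) - 225615) = 529154*((⅕ - ⅖*(-33)²) - 225615) = 529154*((⅕ - ⅖*1089) - 225615) = 529154*((⅕ - 2178/5) - 225615) = 529154*(-2177/5 - 225615) = 529154*(-1130252/5) = -598077366808/5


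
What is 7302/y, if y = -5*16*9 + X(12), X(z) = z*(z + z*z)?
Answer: 1217/192 ≈ 6.3385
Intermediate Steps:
X(z) = z*(z + z²)
y = 1152 (y = -5*16*9 + 12²*(1 + 12) = -80*9 + 144*13 = -720 + 1872 = 1152)
7302/y = 7302/1152 = 7302*(1/1152) = 1217/192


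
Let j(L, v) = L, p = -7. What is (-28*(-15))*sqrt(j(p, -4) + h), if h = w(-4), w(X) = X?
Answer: 420*I*sqrt(11) ≈ 1393.0*I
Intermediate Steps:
h = -4
(-28*(-15))*sqrt(j(p, -4) + h) = (-28*(-15))*sqrt(-7 - 4) = 420*sqrt(-11) = 420*(I*sqrt(11)) = 420*I*sqrt(11)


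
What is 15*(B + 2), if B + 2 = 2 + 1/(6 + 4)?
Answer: 63/2 ≈ 31.500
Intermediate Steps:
B = ⅒ (B = -2 + (2 + 1/(6 + 4)) = -2 + (2 + 1/10) = -2 + (2 + ⅒) = -2 + 21/10 = ⅒ ≈ 0.10000)
15*(B + 2) = 15*(⅒ + 2) = 15*(21/10) = 63/2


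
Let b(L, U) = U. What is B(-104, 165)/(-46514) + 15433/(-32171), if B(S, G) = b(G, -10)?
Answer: -358764426/748200947 ≈ -0.47950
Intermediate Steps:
B(S, G) = -10
B(-104, 165)/(-46514) + 15433/(-32171) = -10/(-46514) + 15433/(-32171) = -10*(-1/46514) + 15433*(-1/32171) = 5/23257 - 15433/32171 = -358764426/748200947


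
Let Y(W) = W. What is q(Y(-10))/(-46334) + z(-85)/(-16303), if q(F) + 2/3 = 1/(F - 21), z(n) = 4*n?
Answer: 86243575/4132390458 ≈ 0.020870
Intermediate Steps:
q(F) = -2/3 + 1/(-21 + F) (q(F) = -2/3 + 1/(F - 21) = -2/3 + 1/(-21 + F))
q(Y(-10))/(-46334) + z(-85)/(-16303) = ((45 - 2*(-10))/(3*(-21 - 10)))/(-46334) + (4*(-85))/(-16303) = ((1/3)*(45 + 20)/(-31))*(-1/46334) - 340*(-1/16303) = ((1/3)*(-1/31)*65)*(-1/46334) + 20/959 = -65/93*(-1/46334) + 20/959 = 65/4309062 + 20/959 = 86243575/4132390458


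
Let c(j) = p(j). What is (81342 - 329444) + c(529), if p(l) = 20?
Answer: -248082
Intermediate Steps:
c(j) = 20
(81342 - 329444) + c(529) = (81342 - 329444) + 20 = -248102 + 20 = -248082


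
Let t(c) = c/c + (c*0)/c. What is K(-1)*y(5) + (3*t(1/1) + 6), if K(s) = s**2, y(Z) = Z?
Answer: 14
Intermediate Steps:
t(c) = 1 (t(c) = 1 + 0/c = 1 + 0 = 1)
K(-1)*y(5) + (3*t(1/1) + 6) = (-1)**2*5 + (3*1 + 6) = 1*5 + (3 + 6) = 5 + 9 = 14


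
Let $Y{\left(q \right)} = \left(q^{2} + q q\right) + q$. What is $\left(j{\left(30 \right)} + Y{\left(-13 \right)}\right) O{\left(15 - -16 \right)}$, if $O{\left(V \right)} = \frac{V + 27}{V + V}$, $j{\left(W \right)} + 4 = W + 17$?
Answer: $\frac{10672}{31} \approx 344.26$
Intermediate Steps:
$j{\left(W \right)} = 13 + W$ ($j{\left(W \right)} = -4 + \left(W + 17\right) = -4 + \left(17 + W\right) = 13 + W$)
$Y{\left(q \right)} = q + 2 q^{2}$ ($Y{\left(q \right)} = \left(q^{2} + q^{2}\right) + q = 2 q^{2} + q = q + 2 q^{2}$)
$O{\left(V \right)} = \frac{27 + V}{2 V}$
$\left(j{\left(30 \right)} + Y{\left(-13 \right)}\right) O{\left(15 - -16 \right)} = \left(\left(13 + 30\right) - 13 \left(1 + 2 \left(-13\right)\right)\right) \frac{27 + \left(15 - -16\right)}{2 \left(15 - -16\right)} = \left(43 - 13 \left(1 - 26\right)\right) \frac{27 + \left(15 + 16\right)}{2 \left(15 + 16\right)} = \left(43 - -325\right) \frac{27 + 31}{2 \cdot 31} = \left(43 + 325\right) \frac{1}{2} \cdot \frac{1}{31} \cdot 58 = 368 \cdot \frac{29}{31} = \frac{10672}{31}$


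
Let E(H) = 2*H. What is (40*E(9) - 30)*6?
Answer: 4140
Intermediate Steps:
(40*E(9) - 30)*6 = (40*(2*9) - 30)*6 = (40*18 - 30)*6 = (720 - 30)*6 = 690*6 = 4140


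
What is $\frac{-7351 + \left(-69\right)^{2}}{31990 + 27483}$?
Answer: $- \frac{2590}{59473} \approx -0.043549$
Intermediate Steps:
$\frac{-7351 + \left(-69\right)^{2}}{31990 + 27483} = \frac{-7351 + 4761}{59473} = \left(-2590\right) \frac{1}{59473} = - \frac{2590}{59473}$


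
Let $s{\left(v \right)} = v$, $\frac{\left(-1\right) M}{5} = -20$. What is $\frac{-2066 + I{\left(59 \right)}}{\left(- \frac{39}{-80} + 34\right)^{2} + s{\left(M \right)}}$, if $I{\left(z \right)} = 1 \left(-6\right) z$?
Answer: $- \frac{15488000}{8252081} \approx -1.8769$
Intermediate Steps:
$M = 100$ ($M = \left(-5\right) \left(-20\right) = 100$)
$I{\left(z \right)} = - 6 z$
$\frac{-2066 + I{\left(59 \right)}}{\left(- \frac{39}{-80} + 34\right)^{2} + s{\left(M \right)}} = \frac{-2066 - 354}{\left(- \frac{39}{-80} + 34\right)^{2} + 100} = \frac{-2066 - 354}{\left(\left(-39\right) \left(- \frac{1}{80}\right) + 34\right)^{2} + 100} = - \frac{2420}{\left(\frac{39}{80} + 34\right)^{2} + 100} = - \frac{2420}{\left(\frac{2759}{80}\right)^{2} + 100} = - \frac{2420}{\frac{7612081}{6400} + 100} = - \frac{2420}{\frac{8252081}{6400}} = \left(-2420\right) \frac{6400}{8252081} = - \frac{15488000}{8252081}$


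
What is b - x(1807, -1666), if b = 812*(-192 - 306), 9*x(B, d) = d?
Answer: -3637718/9 ≈ -4.0419e+5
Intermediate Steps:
x(B, d) = d/9
b = -404376 (b = 812*(-498) = -404376)
b - x(1807, -1666) = -404376 - (-1666)/9 = -404376 - 1*(-1666/9) = -404376 + 1666/9 = -3637718/9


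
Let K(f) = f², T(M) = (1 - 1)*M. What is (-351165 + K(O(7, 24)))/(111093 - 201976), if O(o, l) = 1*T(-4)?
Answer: 351165/90883 ≈ 3.8639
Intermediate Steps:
T(M) = 0 (T(M) = 0*M = 0)
O(o, l) = 0 (O(o, l) = 1*0 = 0)
(-351165 + K(O(7, 24)))/(111093 - 201976) = (-351165 + 0²)/(111093 - 201976) = (-351165 + 0)/(-90883) = -351165*(-1/90883) = 351165/90883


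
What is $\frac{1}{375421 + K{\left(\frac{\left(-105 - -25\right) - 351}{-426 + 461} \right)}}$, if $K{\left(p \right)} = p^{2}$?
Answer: $\frac{1225}{460076486} \approx 2.6626 \cdot 10^{-6}$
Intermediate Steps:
$\frac{1}{375421 + K{\left(\frac{\left(-105 - -25\right) - 351}{-426 + 461} \right)}} = \frac{1}{375421 + \left(\frac{\left(-105 - -25\right) - 351}{-426 + 461}\right)^{2}} = \frac{1}{375421 + \left(\frac{\left(-105 + 25\right) - 351}{35}\right)^{2}} = \frac{1}{375421 + \left(\left(-80 - 351\right) \frac{1}{35}\right)^{2}} = \frac{1}{375421 + \left(\left(-431\right) \frac{1}{35}\right)^{2}} = \frac{1}{375421 + \left(- \frac{431}{35}\right)^{2}} = \frac{1}{375421 + \frac{185761}{1225}} = \frac{1}{\frac{460076486}{1225}} = \frac{1225}{460076486}$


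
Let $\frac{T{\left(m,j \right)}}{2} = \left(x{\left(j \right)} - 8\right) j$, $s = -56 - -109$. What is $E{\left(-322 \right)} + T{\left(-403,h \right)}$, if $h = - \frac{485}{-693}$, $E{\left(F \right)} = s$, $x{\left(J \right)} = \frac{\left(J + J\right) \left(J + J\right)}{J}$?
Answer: $\frac{21957317}{480249} \approx 45.721$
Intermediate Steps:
$x{\left(J \right)} = 4 J$ ($x{\left(J \right)} = \frac{2 J 2 J}{J} = \frac{4 J^{2}}{J} = 4 J$)
$s = 53$ ($s = -56 + 109 = 53$)
$E{\left(F \right)} = 53$
$h = \frac{485}{693}$ ($h = \left(-485\right) \left(- \frac{1}{693}\right) = \frac{485}{693} \approx 0.69986$)
$T{\left(m,j \right)} = 2 j \left(-8 + 4 j\right)$ ($T{\left(m,j \right)} = 2 \left(4 j - 8\right) j = 2 \left(-8 + 4 j\right) j = 2 j \left(-8 + 4 j\right)$)
$E{\left(-322 \right)} + T{\left(-403,h \right)} = 53 + 8 \cdot \frac{485}{693} \left(-2 + \frac{485}{693}\right) = 53 + 8 \cdot \frac{485}{693} \left(- \frac{901}{693}\right) = 53 - \frac{3495880}{480249} = \frac{21957317}{480249}$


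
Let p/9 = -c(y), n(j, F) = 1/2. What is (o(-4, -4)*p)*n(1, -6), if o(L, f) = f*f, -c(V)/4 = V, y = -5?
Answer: -1440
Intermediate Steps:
c(V) = -4*V
o(L, f) = f²
n(j, F) = ½
p = -180 (p = 9*(-(-4)*(-5)) = 9*(-1*20) = 9*(-20) = -180)
(o(-4, -4)*p)*n(1, -6) = ((-4)²*(-180))*(½) = (16*(-180))*(½) = -2880*½ = -1440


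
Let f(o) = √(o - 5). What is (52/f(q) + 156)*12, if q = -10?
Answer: 1872 - 208*I*√15/5 ≈ 1872.0 - 161.12*I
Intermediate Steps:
f(o) = √(-5 + o)
(52/f(q) + 156)*12 = (52/(√(-5 - 10)) + 156)*12 = (52/(√(-15)) + 156)*12 = (52/((I*√15)) + 156)*12 = (52*(-I*√15/15) + 156)*12 = (-52*I*√15/15 + 156)*12 = (156 - 52*I*√15/15)*12 = 1872 - 208*I*√15/5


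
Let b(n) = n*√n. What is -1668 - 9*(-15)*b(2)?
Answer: -1668 + 270*√2 ≈ -1286.2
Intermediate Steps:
b(n) = n^(3/2)
-1668 - 9*(-15)*b(2) = -1668 - 9*(-15)*2^(3/2) = -1668 - (-135)*2*√2 = -1668 - (-270)*√2 = -1668 + 270*√2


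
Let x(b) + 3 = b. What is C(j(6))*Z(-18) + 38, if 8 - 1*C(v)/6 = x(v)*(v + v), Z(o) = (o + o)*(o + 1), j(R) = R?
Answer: -102778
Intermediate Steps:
x(b) = -3 + b
Z(o) = 2*o*(1 + o) (Z(o) = (2*o)*(1 + o) = 2*o*(1 + o))
C(v) = 48 - 12*v*(-3 + v) (C(v) = 48 - 6*(-3 + v)*(v + v) = 48 - 6*(-3 + v)*2*v = 48 - 12*v*(-3 + v))
C(j(6))*Z(-18) + 38 = (48 - 12*6*(-3 + 6))*(2*(-18)*(1 - 18)) + 38 = (48 - 12*6*3)*(2*(-18)*(-17)) + 38 = (48 - 216)*612 + 38 = -168*612 + 38 = -102816 + 38 = -102778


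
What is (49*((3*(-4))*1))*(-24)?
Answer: 14112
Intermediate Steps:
(49*((3*(-4))*1))*(-24) = (49*(-12*1))*(-24) = (49*(-12))*(-24) = -588*(-24) = 14112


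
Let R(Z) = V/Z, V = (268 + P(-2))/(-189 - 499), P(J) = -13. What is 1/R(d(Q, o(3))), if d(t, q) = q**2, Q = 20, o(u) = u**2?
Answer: -18576/85 ≈ -218.54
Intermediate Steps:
V = -255/688 (V = (268 - 13)/(-189 - 499) = 255/(-688) = 255*(-1/688) = -255/688 ≈ -0.37064)
R(Z) = -255/(688*Z)
1/R(d(Q, o(3))) = 1/(-255/(688*((3**2)**2))) = 1/(-255/(688*(9**2))) = 1/(-255/688/81) = 1/(-255/688*1/81) = 1/(-85/18576) = -18576/85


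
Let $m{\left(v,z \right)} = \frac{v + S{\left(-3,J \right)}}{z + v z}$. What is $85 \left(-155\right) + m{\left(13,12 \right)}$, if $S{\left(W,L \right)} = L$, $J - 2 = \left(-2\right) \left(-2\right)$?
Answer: $- \frac{2213381}{168} \approx -13175.0$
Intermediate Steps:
$J = 6$ ($J = 2 - -4 = 2 + 4 = 6$)
$m{\left(v,z \right)} = \frac{6 + v}{z + v z}$ ($m{\left(v,z \right)} = \frac{v + 6}{z + v z} = \frac{6 + v}{z + v z}$)
$85 \left(-155\right) + m{\left(13,12 \right)} = 85 \left(-155\right) + \frac{6 + 13}{12 \left(1 + 13\right)} = -13175 + \frac{1}{12} \cdot \frac{1}{14} \cdot 19 = -13175 + \frac{19}{168} = - \frac{2213381}{168}$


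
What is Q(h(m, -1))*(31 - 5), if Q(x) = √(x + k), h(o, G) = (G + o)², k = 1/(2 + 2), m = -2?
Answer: 13*√37 ≈ 79.076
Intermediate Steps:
k = ¼ (k = 1/4 = ¼ ≈ 0.25000)
Q(x) = √(¼ + x) (Q(x) = √(x + ¼) = √(¼ + x))
Q(h(m, -1))*(31 - 5) = (√(1 + 4*(-1 - 2)²)/2)*(31 - 5) = (√(1 + 4*(-3)²)/2)*26 = (√(1 + 4*9)/2)*26 = (√(1 + 36)/2)*26 = (√37/2)*26 = 13*√37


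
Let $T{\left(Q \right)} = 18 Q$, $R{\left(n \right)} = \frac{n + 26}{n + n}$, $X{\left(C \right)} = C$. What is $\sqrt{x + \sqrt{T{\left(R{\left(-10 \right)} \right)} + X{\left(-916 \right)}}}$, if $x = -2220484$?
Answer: $\frac{\sqrt{-55512100 + 10 i \sqrt{5815}}}{5} \approx 0.010235 + 1490.1 i$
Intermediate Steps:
$R{\left(n \right)} = \frac{26 + n}{2 n}$
$\sqrt{x + \sqrt{T{\left(R{\left(-10 \right)} \right)} + X{\left(-916 \right)}}} = \sqrt{-2220484 + \sqrt{18 \frac{26 - 10}{2 \left(-10\right)} - 916}} = \sqrt{-2220484 + \sqrt{18 \cdot \frac{1}{2} \left(- \frac{1}{10}\right) 16 - 916}} = \sqrt{-2220484 + \sqrt{18 \left(- \frac{4}{5}\right) - 916}} = \sqrt{-2220484 + \sqrt{- \frac{72}{5} - 916}} = \sqrt{-2220484 + \sqrt{- \frac{4652}{5}}} = \sqrt{-2220484 + \frac{2 i \sqrt{5815}}{5}}$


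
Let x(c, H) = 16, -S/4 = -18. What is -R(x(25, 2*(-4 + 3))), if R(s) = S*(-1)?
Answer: 72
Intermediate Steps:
S = 72 (S = -4*(-18) = 72)
R(s) = -72 (R(s) = 72*(-1) = -72)
-R(x(25, 2*(-4 + 3))) = -1*(-72) = 72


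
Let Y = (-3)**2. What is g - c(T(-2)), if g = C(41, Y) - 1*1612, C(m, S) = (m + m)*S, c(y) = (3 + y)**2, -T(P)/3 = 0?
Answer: -883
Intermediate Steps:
Y = 9
T(P) = 0 (T(P) = -3*0 = 0)
C(m, S) = 2*S*m (C(m, S) = (2*m)*S = 2*S*m)
g = -874 (g = 2*9*41 - 1*1612 = 738 - 1612 = -874)
g - c(T(-2)) = -874 - (3 + 0)**2 = -874 - 1*3**2 = -874 - 1*9 = -874 - 9 = -883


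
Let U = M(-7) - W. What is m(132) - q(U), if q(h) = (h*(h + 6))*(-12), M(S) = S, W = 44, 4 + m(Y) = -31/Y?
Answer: 3634721/132 ≈ 27536.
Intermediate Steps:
m(Y) = -4 - 31/Y
U = -51 (U = -7 - 1*44 = -7 - 44 = -51)
q(h) = -12*h*(6 + h) (q(h) = (h*(6 + h))*(-12) = -12*h*(6 + h))
m(132) - q(U) = (-4 - 31/132) - (-12)*(-51)*(6 - 51) = (-4 - 31*1/132) - (-12)*(-51)*(-45) = (-4 - 31/132) - 1*(-27540) = -559/132 + 27540 = 3634721/132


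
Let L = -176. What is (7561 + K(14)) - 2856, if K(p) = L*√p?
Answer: 4705 - 176*√14 ≈ 4046.5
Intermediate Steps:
K(p) = -176*√p
(7561 + K(14)) - 2856 = (7561 - 176*√14) - 2856 = 4705 - 176*√14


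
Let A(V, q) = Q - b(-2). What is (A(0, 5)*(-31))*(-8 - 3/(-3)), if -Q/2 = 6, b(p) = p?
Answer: -2170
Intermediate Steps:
Q = -12 (Q = -2*6 = -12)
A(V, q) = -10 (A(V, q) = -12 - 1*(-2) = -12 + 2 = -10)
(A(0, 5)*(-31))*(-8 - 3/(-3)) = (-10*(-31))*(-8 - 3/(-3)) = 310*(-8 - 3*(-1/3)) = 310*(-8 + 1) = 310*(-7) = -2170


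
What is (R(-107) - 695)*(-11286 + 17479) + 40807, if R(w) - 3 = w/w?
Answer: -4238556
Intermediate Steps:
R(w) = 4 (R(w) = 3 + w/w = 3 + 1 = 4)
(R(-107) - 695)*(-11286 + 17479) + 40807 = (4 - 695)*(-11286 + 17479) + 40807 = -691*6193 + 40807 = -4279363 + 40807 = -4238556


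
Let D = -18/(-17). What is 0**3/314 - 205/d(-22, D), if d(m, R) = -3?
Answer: 205/3 ≈ 68.333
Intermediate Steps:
D = 18/17 (D = -18*(-1/17) = 18/17 ≈ 1.0588)
0**3/314 - 205/d(-22, D) = 0**3/314 - 205/(-3) = 0*(1/314) - 205*(-1/3) = 0 + 205/3 = 205/3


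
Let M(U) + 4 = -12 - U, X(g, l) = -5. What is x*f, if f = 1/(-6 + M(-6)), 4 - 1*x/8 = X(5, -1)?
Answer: -9/2 ≈ -4.5000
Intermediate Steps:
x = 72 (x = 32 - 8*(-5) = 32 + 40 = 72)
M(U) = -16 - U (M(U) = -4 + (-12 - U) = -16 - U)
f = -1/16 (f = 1/(-6 + (-16 - 1*(-6))) = 1/(-6 + (-16 + 6)) = 1/(-6 - 10) = 1/(-16) = -1/16 ≈ -0.062500)
x*f = 72*(-1/16) = -9/2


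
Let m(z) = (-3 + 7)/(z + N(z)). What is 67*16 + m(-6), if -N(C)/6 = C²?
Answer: 118990/111 ≈ 1072.0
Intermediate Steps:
N(C) = -6*C²
m(z) = 4/(z - 6*z²) (m(z) = (-3 + 7)/(z - 6*z²) = 4/(z - 6*z²))
67*16 + m(-6) = 67*16 - 4/(-6*(-1 + 6*(-6))) = 1072 - 4*(-⅙)/(-1 - 36) = 1072 - 4*(-⅙)/(-37) = 1072 - 4*(-⅙)*(-1/37) = 1072 - 2/111 = 118990/111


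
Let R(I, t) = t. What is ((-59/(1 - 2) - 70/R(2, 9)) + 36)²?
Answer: 616225/81 ≈ 7607.7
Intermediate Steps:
((-59/(1 - 2) - 70/R(2, 9)) + 36)² = ((-59/(1 - 2) - 70/9) + 36)² = ((-59/((-1*1)) - 70*⅑) + 36)² = ((-59/(-1) - 70/9) + 36)² = ((-59*(-1) - 70/9) + 36)² = ((59 - 70/9) + 36)² = (461/9 + 36)² = (785/9)² = 616225/81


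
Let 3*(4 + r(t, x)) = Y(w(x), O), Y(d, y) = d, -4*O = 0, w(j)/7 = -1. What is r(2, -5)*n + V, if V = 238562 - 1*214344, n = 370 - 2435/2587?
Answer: 169815553/7761 ≈ 21881.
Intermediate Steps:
w(j) = -7 (w(j) = 7*(-1) = -7)
O = 0 (O = -¼*0 = 0)
n = 954755/2587 (n = 370 - 2435*1/2587 = 370 - 2435/2587 = 954755/2587 ≈ 369.06)
r(t, x) = -19/3 (r(t, x) = -4 + (⅓)*(-7) = -4 - 7/3 = -19/3)
V = 24218 (V = 238562 - 214344 = 24218)
r(2, -5)*n + V = -19/3*954755/2587 + 24218 = -18140345/7761 + 24218 = 169815553/7761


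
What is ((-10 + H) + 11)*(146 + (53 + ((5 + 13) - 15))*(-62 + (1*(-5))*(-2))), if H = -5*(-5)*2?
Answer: -141066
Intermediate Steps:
H = 50 (H = 25*2 = 50)
((-10 + H) + 11)*(146 + (53 + ((5 + 13) - 15))*(-62 + (1*(-5))*(-2))) = ((-10 + 50) + 11)*(146 + (53 + ((5 + 13) - 15))*(-62 + (1*(-5))*(-2))) = (40 + 11)*(146 + (53 + (18 - 15))*(-62 - 5*(-2))) = 51*(146 + (53 + 3)*(-62 + 10)) = 51*(146 + 56*(-52)) = 51*(146 - 2912) = 51*(-2766) = -141066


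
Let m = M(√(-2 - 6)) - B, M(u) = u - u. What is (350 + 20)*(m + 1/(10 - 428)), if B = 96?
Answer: -7423865/209 ≈ -35521.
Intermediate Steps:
M(u) = 0
m = -96 (m = 0 - 1*96 = 0 - 96 = -96)
(350 + 20)*(m + 1/(10 - 428)) = (350 + 20)*(-96 + 1/(10 - 428)) = 370*(-96 + 1/(-418)) = 370*(-96 - 1/418) = 370*(-40129/418) = -7423865/209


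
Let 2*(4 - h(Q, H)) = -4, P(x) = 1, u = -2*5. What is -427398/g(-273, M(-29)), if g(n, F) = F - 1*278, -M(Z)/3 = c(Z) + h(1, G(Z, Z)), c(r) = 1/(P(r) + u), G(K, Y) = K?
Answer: 1282194/887 ≈ 1445.5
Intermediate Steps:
u = -10
c(r) = -⅑ (c(r) = 1/(1 - 10) = 1/(-9) = -⅑)
h(Q, H) = 6 (h(Q, H) = 4 - ½*(-4) = 4 + 2 = 6)
M(Z) = -53/3 (M(Z) = -3*(-⅑ + 6) = -3*53/9 = -53/3)
g(n, F) = -278 + F (g(n, F) = F - 278 = -278 + F)
-427398/g(-273, M(-29)) = -427398/(-278 - 53/3) = -427398/(-887/3) = -427398*(-3/887) = 1282194/887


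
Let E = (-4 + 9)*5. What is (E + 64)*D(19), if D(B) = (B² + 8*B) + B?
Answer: 47348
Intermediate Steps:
E = 25 (E = 5*5 = 25)
D(B) = B² + 9*B
(E + 64)*D(19) = (25 + 64)*(19*(9 + 19)) = 89*(19*28) = 89*532 = 47348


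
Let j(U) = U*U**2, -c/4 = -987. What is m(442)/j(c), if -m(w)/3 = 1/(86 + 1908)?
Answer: -1/40901132313216 ≈ -2.4449e-14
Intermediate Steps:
c = 3948 (c = -4*(-987) = 3948)
m(w) = -3/1994 (m(w) = -3/(86 + 1908) = -3/1994)
j(U) = U**3
m(442)/j(c) = -3/(1994*(3948**3)) = -3/1994/61536307392 = -3/1994*1/61536307392 = -1/40901132313216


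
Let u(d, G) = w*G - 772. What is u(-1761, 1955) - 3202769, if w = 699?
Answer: -1836996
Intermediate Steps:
u(d, G) = -772 + 699*G (u(d, G) = 699*G - 772 = -772 + 699*G)
u(-1761, 1955) - 3202769 = (-772 + 699*1955) - 3202769 = (-772 + 1366545) - 3202769 = 1365773 - 3202769 = -1836996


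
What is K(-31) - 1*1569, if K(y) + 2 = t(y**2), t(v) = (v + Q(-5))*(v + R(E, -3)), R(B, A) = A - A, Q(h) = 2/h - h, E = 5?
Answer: 4631853/5 ≈ 9.2637e+5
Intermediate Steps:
Q(h) = -h + 2/h
R(B, A) = 0
t(v) = v*(23/5 + v) (t(v) = (v + (-1*(-5) + 2/(-5)))*(v + 0) = (v + (5 + 2*(-1/5)))*v = (v + (5 - 2/5))*v = (v + 23/5)*v = (23/5 + v)*v = v*(23/5 + v))
K(y) = -2 + y**2*(23 + 5*y**2)/5
K(-31) - 1*1569 = (-2 + (-31)**4 + (23/5)*(-31)**2) - 1*1569 = (-2 + 923521 + (23/5)*961) - 1569 = (-2 + 923521 + 22103/5) - 1569 = 4639698/5 - 1569 = 4631853/5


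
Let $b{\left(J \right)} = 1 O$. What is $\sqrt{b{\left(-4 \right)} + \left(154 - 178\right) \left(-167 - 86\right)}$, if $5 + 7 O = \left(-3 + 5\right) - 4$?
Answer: $\sqrt{6071} \approx 77.917$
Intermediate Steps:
$O = -1$ ($O = - \frac{5}{7} + \frac{\left(-3 + 5\right) - 4}{7} = - \frac{5}{7} + \frac{2 - 4}{7} = - \frac{5}{7} + \frac{1}{7} \left(-2\right) = - \frac{5}{7} - \frac{2}{7} = -1$)
$b{\left(J \right)} = -1$ ($b{\left(J \right)} = 1 \left(-1\right) = -1$)
$\sqrt{b{\left(-4 \right)} + \left(154 - 178\right) \left(-167 - 86\right)} = \sqrt{-1 + \left(154 - 178\right) \left(-167 - 86\right)} = \sqrt{-1 - -6072} = \sqrt{-1 + 6072} = \sqrt{6071}$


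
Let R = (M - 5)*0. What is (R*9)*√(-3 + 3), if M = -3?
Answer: 0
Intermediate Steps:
R = 0 (R = (-3 - 5)*0 = -8*0 = 0)
(R*9)*√(-3 + 3) = (0*9)*√(-3 + 3) = 0*√0 = 0*0 = 0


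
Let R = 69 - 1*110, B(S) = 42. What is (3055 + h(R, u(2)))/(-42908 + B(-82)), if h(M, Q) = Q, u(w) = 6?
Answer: -3061/42866 ≈ -0.071409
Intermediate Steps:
R = -41 (R = 69 - 110 = -41)
(3055 + h(R, u(2)))/(-42908 + B(-82)) = (3055 + 6)/(-42908 + 42) = 3061/(-42866) = 3061*(-1/42866) = -3061/42866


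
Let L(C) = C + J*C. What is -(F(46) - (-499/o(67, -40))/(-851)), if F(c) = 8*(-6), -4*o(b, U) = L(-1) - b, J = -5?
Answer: 2575420/53613 ≈ 48.037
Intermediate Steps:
L(C) = -4*C (L(C) = C - 5*C = -4*C)
o(b, U) = -1 + b/4 (o(b, U) = -(-4*(-1) - b)/4 = -(4 - b)/4 = -1 + b/4)
F(c) = -48
-(F(46) - (-499/o(67, -40))/(-851)) = -(-48 - (-499/(-1 + (¼)*67))/(-851)) = -(-48 - (-499/(-1 + 67/4))*(-1)/851) = -(-48 - (-499/63/4)*(-1)/851) = -(-48 - (-499*4/63)*(-1)/851) = -(-48 - (-1996)*(-1)/(63*851)) = -(-48 - 1*1996/53613) = -(-48 - 1996/53613) = -1*(-2575420/53613) = 2575420/53613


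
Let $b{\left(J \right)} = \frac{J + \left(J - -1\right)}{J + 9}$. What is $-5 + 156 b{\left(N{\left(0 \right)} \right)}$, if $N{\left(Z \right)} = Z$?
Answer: $\frac{37}{3} \approx 12.333$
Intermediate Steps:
$b{\left(J \right)} = \frac{1 + 2 J}{9 + J}$ ($b{\left(J \right)} = \frac{J + \left(J + 1\right)}{9 + J} = \frac{J + \left(1 + J\right)}{9 + J} = \frac{1 + 2 J}{9 + J}$)
$-5 + 156 b{\left(N{\left(0 \right)} \right)} = -5 + 156 \frac{1 + 2 \cdot 0}{9 + 0} = -5 + 156 \frac{1 + 0}{9} = -5 + 156 \cdot \frac{1}{9} \cdot 1 = -5 + 156 \cdot \frac{1}{9} = -5 + \frac{52}{3} = \frac{37}{3}$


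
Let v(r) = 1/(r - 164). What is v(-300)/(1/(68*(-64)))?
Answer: 272/29 ≈ 9.3793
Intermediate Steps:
v(r) = 1/(-164 + r)
v(-300)/(1/(68*(-64))) = 1/((-164 - 300)*(1/(68*(-64)))) = 1/((-464)*(1/(-4352))) = -1/(464*(-1/4352)) = -1/464*(-4352) = 272/29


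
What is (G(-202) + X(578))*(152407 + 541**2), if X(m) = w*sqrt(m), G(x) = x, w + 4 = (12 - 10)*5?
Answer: -89907776 + 45398976*sqrt(2) ≈ -2.5704e+7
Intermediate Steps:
w = 6 (w = -4 + (12 - 10)*5 = -4 + 2*5 = -4 + 10 = 6)
X(m) = 6*sqrt(m)
(G(-202) + X(578))*(152407 + 541**2) = (-202 + 6*sqrt(578))*(152407 + 541**2) = (-202 + 6*(17*sqrt(2)))*(152407 + 292681) = (-202 + 102*sqrt(2))*445088 = -89907776 + 45398976*sqrt(2)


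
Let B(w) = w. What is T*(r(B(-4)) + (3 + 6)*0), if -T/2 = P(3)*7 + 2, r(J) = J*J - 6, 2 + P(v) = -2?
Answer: 520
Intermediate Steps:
P(v) = -4 (P(v) = -2 - 2 = -4)
r(J) = -6 + J² (r(J) = J² - 6 = -6 + J²)
T = 52 (T = -2*(-4*7 + 2) = -2*(-28 + 2) = -2*(-26) = 52)
T*(r(B(-4)) + (3 + 6)*0) = 52*((-6 + (-4)²) + (3 + 6)*0) = 52*((-6 + 16) + 9*0) = 52*(10 + 0) = 52*10 = 520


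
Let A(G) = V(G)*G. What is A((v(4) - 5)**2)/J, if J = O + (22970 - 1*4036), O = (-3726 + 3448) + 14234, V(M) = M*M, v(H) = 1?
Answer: 2048/16445 ≈ 0.12454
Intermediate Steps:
V(M) = M**2
A(G) = G**3 (A(G) = G**2*G = G**3)
O = 13956 (O = -278 + 14234 = 13956)
J = 32890 (J = 13956 + (22970 - 1*4036) = 13956 + (22970 - 4036) = 13956 + 18934 = 32890)
A((v(4) - 5)**2)/J = ((1 - 5)**2)**3/32890 = ((-4)**2)**3*(1/32890) = 16**3*(1/32890) = 4096*(1/32890) = 2048/16445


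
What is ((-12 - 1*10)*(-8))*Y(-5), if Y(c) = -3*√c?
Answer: -528*I*√5 ≈ -1180.6*I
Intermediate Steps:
((-12 - 1*10)*(-8))*Y(-5) = ((-12 - 1*10)*(-8))*(-3*I*√5) = ((-12 - 10)*(-8))*(-3*I*√5) = (-22*(-8))*(-3*I*√5) = 176*(-3*I*√5) = -528*I*√5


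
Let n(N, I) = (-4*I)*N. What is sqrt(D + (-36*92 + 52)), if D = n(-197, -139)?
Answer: 2*I*sqrt(28198) ≈ 335.85*I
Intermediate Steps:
n(N, I) = -4*I*N
D = -109532 (D = -4*(-139)*(-197) = -109532)
sqrt(D + (-36*92 + 52)) = sqrt(-109532 + (-36*92 + 52)) = sqrt(-109532 + (-3312 + 52)) = sqrt(-109532 - 3260) = sqrt(-112792) = 2*I*sqrt(28198)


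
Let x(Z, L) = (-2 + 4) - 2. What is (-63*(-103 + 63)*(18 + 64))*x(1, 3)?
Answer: 0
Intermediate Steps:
x(Z, L) = 0 (x(Z, L) = 2 - 2 = 0)
(-63*(-103 + 63)*(18 + 64))*x(1, 3) = -63*(-103 + 63)*(18 + 64)*0 = -(-2520)*82*0 = -63*(-3280)*0 = 206640*0 = 0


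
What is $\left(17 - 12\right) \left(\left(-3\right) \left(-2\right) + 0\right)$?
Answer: $30$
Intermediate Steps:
$\left(17 - 12\right) \left(\left(-3\right) \left(-2\right) + 0\right) = 5 \left(6 + 0\right) = 5 \cdot 6 = 30$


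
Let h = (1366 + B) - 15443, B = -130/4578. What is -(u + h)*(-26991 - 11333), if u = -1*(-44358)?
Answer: 2656356930656/2289 ≈ 1.1605e+9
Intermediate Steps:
B = -65/2289 (B = -130*1/4578 = -65/2289 ≈ -0.028397)
h = -32222318/2289 (h = (1366 - 65/2289) - 15443 = 3126709/2289 - 15443 = -32222318/2289 ≈ -14077.)
u = 44358
-(u + h)*(-26991 - 11333) = -(44358 - 32222318/2289)*(-26991 - 11333) = -69313144*(-38324)/2289 = -1*(-2656356930656/2289) = 2656356930656/2289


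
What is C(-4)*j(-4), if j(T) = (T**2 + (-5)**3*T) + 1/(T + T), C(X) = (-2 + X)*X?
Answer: 12381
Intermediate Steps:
C(X) = X*(-2 + X)
j(T) = T**2 + 1/(2*T) - 125*T (j(T) = (T**2 - 125*T) + 1/(2*T) = T**2 + 1/(2*T) - 125*T)
C(-4)*j(-4) = (-4*(-2 - 4))*((-4)**2 + (1/2)/(-4) - 125*(-4)) = (-4*(-6))*(16 + (1/2)*(-1/4) + 500) = 24*(16 - 1/8 + 500) = 24*(4127/8) = 12381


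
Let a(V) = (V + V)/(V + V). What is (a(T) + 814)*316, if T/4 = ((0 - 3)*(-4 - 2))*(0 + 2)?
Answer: 257540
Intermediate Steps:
T = 144 (T = 4*(((0 - 3)*(-4 - 2))*(0 + 2)) = 4*(-3*(-6)*2) = 4*(18*2) = 4*36 = 144)
a(V) = 1 (a(V) = (2*V)/((2*V)) = (2*V)*(1/(2*V)) = 1)
(a(T) + 814)*316 = (1 + 814)*316 = 815*316 = 257540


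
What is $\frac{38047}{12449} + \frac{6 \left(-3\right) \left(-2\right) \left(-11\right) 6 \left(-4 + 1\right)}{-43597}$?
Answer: $\frac{1569998587}{542739053} \approx 2.8927$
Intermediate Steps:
$\frac{38047}{12449} + \frac{6 \left(-3\right) \left(-2\right) \left(-11\right) 6 \left(-4 + 1\right)}{-43597} = 38047 \cdot \frac{1}{12449} + \left(-18\right) \left(-2\right) \left(-11\right) 6 \left(-3\right) \left(- \frac{1}{43597}\right) = \frac{38047}{12449} + 36 \left(-11\right) \left(-18\right) \left(- \frac{1}{43597}\right) = \frac{38047}{12449} + \left(-396\right) \left(-18\right) \left(- \frac{1}{43597}\right) = \frac{38047}{12449} + 7128 \left(- \frac{1}{43597}\right) = \frac{38047}{12449} - \frac{7128}{43597} = \frac{1569998587}{542739053}$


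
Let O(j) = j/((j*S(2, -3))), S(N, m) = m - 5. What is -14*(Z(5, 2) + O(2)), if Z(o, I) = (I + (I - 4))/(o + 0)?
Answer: 7/4 ≈ 1.7500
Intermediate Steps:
S(N, m) = -5 + m
O(j) = -1/8 (O(j) = j/((j*(-5 - 3))) = j/((j*(-8))) = j/((-8*j)) = j*(-1/(8*j)) = -1/8)
Z(o, I) = (-4 + 2*I)/o (Z(o, I) = (I + (-4 + I))/o = (-4 + 2*I)/o)
-14*(Z(5, 2) + O(2)) = -14*(2*(-2 + 2)/5 - 1/8) = -14*(2*(1/5)*0 - 1/8) = -14*(0 - 1/8) = -14*(-1/8) = 7/4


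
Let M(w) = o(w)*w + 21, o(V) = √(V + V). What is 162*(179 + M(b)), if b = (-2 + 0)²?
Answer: 32400 + 1296*√2 ≈ 34233.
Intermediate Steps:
o(V) = √2*√V (o(V) = √(2*V) = √2*√V)
b = 4 (b = (-2)² = 4)
M(w) = 21 + √2*w^(3/2) (M(w) = (√2*√w)*w + 21 = √2*w^(3/2) + 21 = 21 + √2*w^(3/2))
162*(179 + M(b)) = 162*(179 + (21 + √2*4^(3/2))) = 162*(179 + (21 + √2*8)) = 162*(179 + (21 + 8*√2)) = 162*(200 + 8*√2) = 32400 + 1296*√2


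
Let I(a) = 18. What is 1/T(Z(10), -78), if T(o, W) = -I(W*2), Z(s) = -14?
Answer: -1/18 ≈ -0.055556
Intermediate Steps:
T(o, W) = -18 (T(o, W) = -1*18 = -18)
1/T(Z(10), -78) = 1/(-18) = -1/18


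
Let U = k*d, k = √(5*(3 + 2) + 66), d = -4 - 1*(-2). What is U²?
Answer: 364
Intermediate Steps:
d = -2 (d = -4 + 2 = -2)
k = √91 (k = √(5*5 + 66) = √(25 + 66) = √91 ≈ 9.5394)
U = -2*√91 (U = √91*(-2) = -2*√91 ≈ -19.079)
U² = (-2*√91)² = 364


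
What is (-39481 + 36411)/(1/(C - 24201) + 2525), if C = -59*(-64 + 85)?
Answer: -78100800/64235999 ≈ -1.2158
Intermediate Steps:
C = -1239 (C = -59*21 = -1239)
(-39481 + 36411)/(1/(C - 24201) + 2525) = (-39481 + 36411)/(1/(-1239 - 24201) + 2525) = -3070/(1/(-25440) + 2525) = -3070/(-1/25440 + 2525) = -3070/64235999/25440 = -3070*25440/64235999 = -78100800/64235999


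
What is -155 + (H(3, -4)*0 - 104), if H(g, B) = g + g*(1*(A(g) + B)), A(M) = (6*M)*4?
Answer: -259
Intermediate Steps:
A(M) = 24*M
H(g, B) = g + g*(B + 24*g) (H(g, B) = g + g*(1*(24*g + B)) = g + g*(1*(B + 24*g)) = g + g*(B + 24*g))
-155 + (H(3, -4)*0 - 104) = -155 + ((3*(1 - 4 + 24*3))*0 - 104) = -155 + ((3*(1 - 4 + 72))*0 - 104) = -155 + ((3*69)*0 - 104) = -155 + (207*0 - 104) = -155 + (0 - 104) = -155 - 104 = -259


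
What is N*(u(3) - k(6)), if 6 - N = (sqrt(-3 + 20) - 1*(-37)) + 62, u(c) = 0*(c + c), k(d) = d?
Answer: 558 + 6*sqrt(17) ≈ 582.74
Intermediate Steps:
u(c) = 0 (u(c) = 0*(2*c) = 0)
N = -93 - sqrt(17) (N = 6 - ((sqrt(-3 + 20) - 1*(-37)) + 62) = 6 - ((sqrt(17) + 37) + 62) = 6 - ((37 + sqrt(17)) + 62) = 6 - (99 + sqrt(17)) = 6 + (-99 - sqrt(17)) = -93 - sqrt(17) ≈ -97.123)
N*(u(3) - k(6)) = (-93 - sqrt(17))*(0 - 1*6) = (-93 - sqrt(17))*(0 - 6) = (-93 - sqrt(17))*(-6) = 558 + 6*sqrt(17)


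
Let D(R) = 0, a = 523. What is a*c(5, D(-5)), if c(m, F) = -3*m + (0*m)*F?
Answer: -7845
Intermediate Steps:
c(m, F) = -3*m (c(m, F) = -3*m + 0*F = -3*m + 0 = -3*m)
a*c(5, D(-5)) = 523*(-3*5) = 523*(-15) = -7845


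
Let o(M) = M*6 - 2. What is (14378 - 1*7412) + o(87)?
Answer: 7486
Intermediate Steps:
o(M) = -2 + 6*M (o(M) = 6*M - 2 = -2 + 6*M)
(14378 - 1*7412) + o(87) = (14378 - 1*7412) + (-2 + 6*87) = (14378 - 7412) + (-2 + 522) = 6966 + 520 = 7486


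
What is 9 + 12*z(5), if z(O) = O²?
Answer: 309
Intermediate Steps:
9 + 12*z(5) = 9 + 12*5² = 9 + 12*25 = 9 + 300 = 309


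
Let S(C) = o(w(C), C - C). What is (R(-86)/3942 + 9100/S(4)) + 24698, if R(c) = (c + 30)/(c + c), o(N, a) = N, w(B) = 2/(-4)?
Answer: 550725001/84753 ≈ 6498.0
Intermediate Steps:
w(B) = -1/2 (w(B) = 2*(-1/4) = -1/2)
R(c) = (30 + c)/(2*c) (R(c) = (30 + c)/((2*c)) = (30 + c)*(1/(2*c)) = (30 + c)/(2*c))
S(C) = -1/2
(R(-86)/3942 + 9100/S(4)) + 24698 = (((1/2)*(30 - 86)/(-86))/3942 + 9100/(-1/2)) + 24698 = (((1/2)*(-1/86)*(-56))*(1/3942) + 9100*(-2)) + 24698 = ((14/43)*(1/3942) - 18200) + 24698 = (7/84753 - 18200) + 24698 = -1542504593/84753 + 24698 = 550725001/84753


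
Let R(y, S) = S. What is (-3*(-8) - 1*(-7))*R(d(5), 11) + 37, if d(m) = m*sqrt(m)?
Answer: 378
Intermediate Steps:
d(m) = m**(3/2)
(-3*(-8) - 1*(-7))*R(d(5), 11) + 37 = (-3*(-8) - 1*(-7))*11 + 37 = (24 + 7)*11 + 37 = 31*11 + 37 = 341 + 37 = 378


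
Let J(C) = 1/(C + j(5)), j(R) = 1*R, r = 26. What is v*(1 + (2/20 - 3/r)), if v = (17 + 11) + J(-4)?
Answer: 1856/65 ≈ 28.554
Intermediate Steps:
j(R) = R
J(C) = 1/(5 + C) (J(C) = 1/(C + 5) = 1/(5 + C))
v = 29 (v = (17 + 11) + 1/(5 - 4) = 28 + 1/1 = 28 + 1 = 29)
v*(1 + (2/20 - 3/r)) = 29*(1 + (2/20 - 3/26)) = 29*(1 + (2*(1/20) - 3*1/26)) = 29*(1 + (1/10 - 3/26)) = 29*(1 - 1/65) = 29*(64/65) = 1856/65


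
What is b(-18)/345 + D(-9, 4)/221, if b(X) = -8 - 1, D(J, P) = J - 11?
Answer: -2963/25415 ≈ -0.11658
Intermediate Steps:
D(J, P) = -11 + J
b(X) = -9
b(-18)/345 + D(-9, 4)/221 = -9/345 + (-11 - 9)/221 = -9*1/345 - 20*1/221 = -3/115 - 20/221 = -2963/25415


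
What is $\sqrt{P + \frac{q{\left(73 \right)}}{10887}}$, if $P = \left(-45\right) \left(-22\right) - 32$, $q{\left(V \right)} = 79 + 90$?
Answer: $\frac{\sqrt{113550484605}}{10887} \approx 30.952$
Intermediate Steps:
$q{\left(V \right)} = 169$
$P = 958$ ($P = 990 - 32 = 958$)
$\sqrt{P + \frac{q{\left(73 \right)}}{10887}} = \sqrt{958 + \frac{169}{10887}} = \sqrt{\frac{10429915}{10887}} = \frac{\sqrt{113550484605}}{10887}$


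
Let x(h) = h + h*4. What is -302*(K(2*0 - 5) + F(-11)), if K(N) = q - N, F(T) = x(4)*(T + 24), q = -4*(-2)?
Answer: -82446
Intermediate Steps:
x(h) = 5*h (x(h) = h + 4*h = 5*h)
q = 8
F(T) = 480 + 20*T (F(T) = (5*4)*(T + 24) = 20*(24 + T) = 480 + 20*T)
K(N) = 8 - N
-302*(K(2*0 - 5) + F(-11)) = -302*((8 - (2*0 - 5)) + (480 + 20*(-11))) = -302*((8 - (0 - 5)) + (480 - 220)) = -302*((8 - 1*(-5)) + 260) = -302*((8 + 5) + 260) = -302*(13 + 260) = -302*273 = -82446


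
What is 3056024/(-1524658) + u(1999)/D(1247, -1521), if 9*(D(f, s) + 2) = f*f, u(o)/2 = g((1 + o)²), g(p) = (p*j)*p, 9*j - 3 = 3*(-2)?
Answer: -73183586376044907892/1185414734039 ≈ -6.1737e+7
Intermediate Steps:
j = -⅓ (j = ⅓ + (3*(-2))/9 = ⅓ + (⅑)*(-6) = ⅓ - ⅔ = -⅓ ≈ -0.33333)
g(p) = -p²/3 (g(p) = (p*(-⅓))*p = (-p/3)*p = -p²/3)
u(o) = -2*(1 + o)⁴/3 (u(o) = 2*(-(1 + o)⁴/3) = -2*(1 + o)⁴/3)
D(f, s) = -2 + f²/9 (D(f, s) = -2 + (f*f)/9 = -2 + f²/9)
3056024/(-1524658) + u(1999)/D(1247, -1521) = 3056024/(-1524658) + (-2*(1 + 1999)⁴/3)/(-2 + (⅑)*1247²) = 3056024*(-1/1524658) + (-⅔*2000⁴)/(-2 + (⅑)*1555009) = -1528012/762329 + (-⅔*16000000000000)/(-2 + 1555009/9) = -1528012/762329 - 32000000000000/(3*1554991/9) = -1528012/762329 - 32000000000000/3*9/1554991 = -1528012/762329 - 96000000000000/1554991 = -73183586376044907892/1185414734039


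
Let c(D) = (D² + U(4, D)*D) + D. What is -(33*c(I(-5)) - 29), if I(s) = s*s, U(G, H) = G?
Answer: -24721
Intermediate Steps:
I(s) = s²
c(D) = D² + 5*D (c(D) = (D² + 4*D) + D = D² + 5*D)
-(33*c(I(-5)) - 29) = -(33*((-5)²*(5 + (-5)²)) - 29) = -(33*(25*(5 + 25)) - 29) = -(33*(25*30) - 29) = -(33*750 - 29) = -(24750 - 29) = -1*24721 = -24721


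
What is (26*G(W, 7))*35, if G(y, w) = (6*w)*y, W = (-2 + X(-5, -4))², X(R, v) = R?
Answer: 1872780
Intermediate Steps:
W = 49 (W = (-2 - 5)² = (-7)² = 49)
G(y, w) = 6*w*y
(26*G(W, 7))*35 = (26*(6*7*49))*35 = (26*2058)*35 = 53508*35 = 1872780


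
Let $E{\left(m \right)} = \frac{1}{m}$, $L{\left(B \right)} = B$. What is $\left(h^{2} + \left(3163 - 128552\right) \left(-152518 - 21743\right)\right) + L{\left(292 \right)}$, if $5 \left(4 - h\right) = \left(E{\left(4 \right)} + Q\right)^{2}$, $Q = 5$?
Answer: $\frac{139842642069041}{6400} \approx 2.185 \cdot 10^{10}$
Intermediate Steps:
$h = - \frac{121}{80}$ ($h = 4 - \frac{\left(\frac{1}{4} + 5\right)^{2}}{5} = 4 - \frac{\left(\frac{21}{4}\right)^{2}}{5} = 4 - \frac{441}{80} = - \frac{121}{80} \approx -1.5125$)
$\left(h^{2} + \left(3163 - 128552\right) \left(-152518 - 21743\right)\right) + L{\left(292 \right)} = \left(\left(- \frac{121}{80}\right)^{2} + \left(3163 - 128552\right) \left(-152518 - 21743\right)\right) + 292 = \left(\frac{14641}{6400} - -21850412529\right) + 292 = \left(\frac{14641}{6400} + 21850412529\right) + 292 = \frac{139842640200241}{6400} + 292 = \frac{139842642069041}{6400}$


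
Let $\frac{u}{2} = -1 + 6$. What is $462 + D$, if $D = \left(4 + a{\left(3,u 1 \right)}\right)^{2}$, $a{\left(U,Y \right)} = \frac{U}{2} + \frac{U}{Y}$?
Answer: $\frac{12391}{25} \approx 495.64$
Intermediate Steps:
$u = 10$ ($u = 2 \left(-1 + 6\right) = 2 \cdot 5 = 10$)
$a{\left(U,Y \right)} = \frac{U}{2} + \frac{U}{Y}$ ($a{\left(U,Y \right)} = U \frac{1}{2} + \frac{U}{Y} = \frac{U}{2} + \frac{U}{Y}$)
$D = \frac{841}{25}$ ($D = \left(4 + \left(\frac{1}{2} \cdot 3 + \frac{3}{10 \cdot 1}\right)\right)^{2} = \left(4 + \left(\frac{3}{2} + \frac{3}{10}\right)\right)^{2} = \left(4 + \frac{9}{5}\right)^{2} = \left(\frac{29}{5}\right)^{2} = \frac{841}{25} \approx 33.64$)
$462 + D = 462 + \frac{841}{25} = \frac{12391}{25}$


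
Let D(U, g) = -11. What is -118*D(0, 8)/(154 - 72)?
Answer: 649/41 ≈ 15.829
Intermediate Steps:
-118*D(0, 8)/(154 - 72) = -118*(-11)/(154 - 72) = -(-1298)/82 = -1*(-649/41) = 649/41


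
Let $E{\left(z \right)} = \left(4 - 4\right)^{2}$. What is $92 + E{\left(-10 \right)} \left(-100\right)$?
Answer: $92$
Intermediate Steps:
$E{\left(z \right)} = 0$ ($E{\left(z \right)} = 0^{2} = 0$)
$92 + E{\left(-10 \right)} \left(-100\right) = 92 + 0 \left(-100\right) = 92 + 0 = 92$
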